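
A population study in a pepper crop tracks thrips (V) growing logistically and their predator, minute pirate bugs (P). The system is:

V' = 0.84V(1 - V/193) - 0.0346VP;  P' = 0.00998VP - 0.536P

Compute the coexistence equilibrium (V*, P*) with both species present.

V* ≈ 53.7, P* ≈ 17.5

From dP/dt = 0 with P > 0: 0.00998V* = 0.536, so V* = 53.7.
Substitute into dV/dt = 0: 0.84(1 - 53.7/193) = 0.0346P*.
The bracket is 0.722, giving P* = 0.606/0.0346 = 17.5.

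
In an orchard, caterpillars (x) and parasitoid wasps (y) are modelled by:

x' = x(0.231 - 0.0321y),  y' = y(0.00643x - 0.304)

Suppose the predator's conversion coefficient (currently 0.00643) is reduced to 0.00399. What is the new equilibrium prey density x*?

At the interior fixed point, setting dy/dt = 0 with y > 0 fixes x* = (predator death rate)/(xy coefficient) — independent of the other coefficients.
With the change, x* = 0.304/0.00399 = 76.2; it rises from 47.3.

x* ≈ 76.2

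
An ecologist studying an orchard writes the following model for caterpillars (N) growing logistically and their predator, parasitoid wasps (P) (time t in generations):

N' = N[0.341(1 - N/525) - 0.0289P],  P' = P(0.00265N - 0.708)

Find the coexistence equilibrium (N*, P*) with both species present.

From dP/dt = 0 with P > 0: 0.00265N* = 0.708, so N* = 267.
Substitute into dN/dt = 0: 0.341(1 - 267/525) = 0.0289P*.
The bracket is 0.491, giving P* = 0.167/0.0289 = 5.79.

N* ≈ 267, P* ≈ 5.79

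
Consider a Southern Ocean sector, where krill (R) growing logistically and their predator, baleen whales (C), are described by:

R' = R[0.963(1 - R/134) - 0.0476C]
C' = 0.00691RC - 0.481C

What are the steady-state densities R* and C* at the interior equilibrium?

From dC/dt = 0 with C > 0: 0.00691R* = 0.481, so R* = 69.6.
Substitute into dR/dt = 0: 0.963(1 - 69.6/134) = 0.0476C*.
The bracket is 0.481, giving C* = 0.463/0.0476 = 9.72.

R* ≈ 69.6, C* ≈ 9.72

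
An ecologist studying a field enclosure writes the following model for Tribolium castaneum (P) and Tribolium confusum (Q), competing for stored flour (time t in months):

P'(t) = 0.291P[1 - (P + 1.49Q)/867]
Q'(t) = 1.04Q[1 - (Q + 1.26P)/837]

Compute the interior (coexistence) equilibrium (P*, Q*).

P* ≈ 433, Q* ≈ 291

Setting both brackets to zero gives the nullclines P + 1.49Q = 867 and 1.26P + Q = 837.
Substituting Q = 837 - 1.26P into the first: P(1 - 1.49·1.26) = 867 - 1.49·837.
So P* = -380/-0.877 = 433, and then Q* = 837 - 1.26·433 = 291.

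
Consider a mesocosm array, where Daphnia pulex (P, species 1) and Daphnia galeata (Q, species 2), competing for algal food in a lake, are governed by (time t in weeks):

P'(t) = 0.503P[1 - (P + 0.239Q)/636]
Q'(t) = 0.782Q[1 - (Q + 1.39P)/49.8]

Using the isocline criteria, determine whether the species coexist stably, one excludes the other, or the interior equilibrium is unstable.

species 1 excludes species 2

Compare the nullcline intercepts: K1/α12 = 636/0.239 = 2660 > K2 = 49.8; K2/α21 = 49.8/1.39 = 35.8 < K1 = 636.
Since the inequalities point opposite ways, species 1 can invade but species 2 cannot.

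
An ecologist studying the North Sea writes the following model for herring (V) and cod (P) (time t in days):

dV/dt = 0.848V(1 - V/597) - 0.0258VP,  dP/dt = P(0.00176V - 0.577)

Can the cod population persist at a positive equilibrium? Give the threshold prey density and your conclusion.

Threshold V = 328; K > 328, so yes, the predator persists.

The predator equation gives dP/dt > 0 only when V > 0.577/0.00176 = 328.
Without the predator, V → K = 597. Since 597 > 328, the predator can invade and persist.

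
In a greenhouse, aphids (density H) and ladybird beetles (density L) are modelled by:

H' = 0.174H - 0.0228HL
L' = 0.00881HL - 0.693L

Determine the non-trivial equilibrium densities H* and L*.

Set dL/dt = 0 with L > 0: 0.00881H - 0.693 = 0, so H* = 0.693/0.00881 = 78.7.
Set dH/dt = 0 with H > 0: 0.174 - 0.0228L = 0, so L* = 0.174/0.0228 = 7.63.

H* ≈ 78.7, L* ≈ 7.63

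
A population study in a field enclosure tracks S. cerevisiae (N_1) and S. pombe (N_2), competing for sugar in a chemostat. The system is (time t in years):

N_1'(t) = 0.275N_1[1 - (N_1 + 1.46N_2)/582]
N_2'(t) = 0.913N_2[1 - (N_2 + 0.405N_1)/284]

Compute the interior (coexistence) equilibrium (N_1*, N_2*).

N_1* ≈ 409, N_2* ≈ 118

Setting both brackets to zero gives the nullclines N_1 + 1.46N_2 = 582 and 0.405N_1 + N_2 = 284.
Substituting N_2 = 284 - 0.405N_1 into the first: N_1(1 - 1.46·0.405) = 582 - 1.46·284.
So N_1* = 167/0.409 = 409, and then N_2* = 284 - 0.405·409 = 118.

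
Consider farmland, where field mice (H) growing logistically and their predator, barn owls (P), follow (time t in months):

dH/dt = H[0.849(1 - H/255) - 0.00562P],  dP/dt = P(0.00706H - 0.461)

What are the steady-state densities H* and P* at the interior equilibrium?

From dP/dt = 0 with P > 0: 0.00706H* = 0.461, so H* = 65.3.
Substitute into dH/dt = 0: 0.849(1 - 65.3/255) = 0.00562P*.
The bracket is 0.744, giving P* = 0.632/0.00562 = 112.

H* ≈ 65.3, P* ≈ 112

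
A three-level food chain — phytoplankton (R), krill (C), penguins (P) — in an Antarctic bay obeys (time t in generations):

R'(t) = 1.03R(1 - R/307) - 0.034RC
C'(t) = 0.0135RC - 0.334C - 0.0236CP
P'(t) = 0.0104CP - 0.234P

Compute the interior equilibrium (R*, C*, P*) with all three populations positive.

R* ≈ 79, C* ≈ 22.5, P* ≈ 31

From dP/dt = 0: 0.0104C* = 0.234, so C* = 22.5.
From dR/dt = 0: 1.03(1 - R*/307) = 0.034·22.5, giving R* = 307·(1 - 0.743) = 79.
From dC/dt = 0: 0.0135·79 - 0.334 = 0.0236P*, so P* = 0.732/0.0236 = 31.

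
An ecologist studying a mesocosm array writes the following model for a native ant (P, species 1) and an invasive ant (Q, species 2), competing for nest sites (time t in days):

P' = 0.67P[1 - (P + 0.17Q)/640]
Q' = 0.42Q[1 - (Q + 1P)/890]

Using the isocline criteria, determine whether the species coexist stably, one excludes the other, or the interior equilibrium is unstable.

Compare the nullcline intercepts: K1/α12 = 640/0.17 = 3760 > K2 = 890; K2/α21 = 890/1 = 890 > K1 = 640.
Since both inequalities hold, each species can invade when rare, so the interior equilibrium is stable.

stable coexistence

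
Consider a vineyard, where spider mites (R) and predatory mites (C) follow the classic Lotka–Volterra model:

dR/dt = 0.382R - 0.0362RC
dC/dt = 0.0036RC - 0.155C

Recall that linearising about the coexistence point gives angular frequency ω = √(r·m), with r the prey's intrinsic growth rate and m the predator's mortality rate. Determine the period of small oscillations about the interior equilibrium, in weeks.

Here r = 0.382 and m = 0.155, so r·m = 0.0592.
ω = √0.0592 = 0.243 per week, hence T = 2π/ω ≈ 25.8 weeks.

T ≈ 25.8 weeks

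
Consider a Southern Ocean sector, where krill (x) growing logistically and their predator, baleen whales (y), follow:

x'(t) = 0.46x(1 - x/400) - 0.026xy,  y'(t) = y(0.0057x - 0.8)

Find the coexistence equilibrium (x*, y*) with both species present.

x* ≈ 140, y* ≈ 11.5

From dy/dt = 0 with y > 0: 0.0057x* = 0.8, so x* = 140.
Substitute into dx/dt = 0: 0.46(1 - 140/400) = 0.026y*.
The bracket is 0.649, giving y* = 0.299/0.026 = 11.5.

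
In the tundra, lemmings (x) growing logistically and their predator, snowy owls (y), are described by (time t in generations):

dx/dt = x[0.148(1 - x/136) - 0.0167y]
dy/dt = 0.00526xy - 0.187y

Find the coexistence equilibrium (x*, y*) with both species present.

From dy/dt = 0 with y > 0: 0.00526x* = 0.187, so x* = 35.6.
Substitute into dx/dt = 0: 0.148(1 - 35.6/136) = 0.0167y*.
The bracket is 0.739, giving y* = 0.109/0.0167 = 6.55.

x* ≈ 35.6, y* ≈ 6.55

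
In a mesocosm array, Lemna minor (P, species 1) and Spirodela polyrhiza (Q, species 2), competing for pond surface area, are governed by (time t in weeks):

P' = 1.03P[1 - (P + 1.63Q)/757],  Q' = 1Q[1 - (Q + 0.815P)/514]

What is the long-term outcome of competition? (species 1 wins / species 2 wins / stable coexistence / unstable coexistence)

unstable coexistence (outcome depends on initial conditions)

Compare the nullcline intercepts: K1/α12 = 757/1.63 = 464 < K2 = 514; K2/α21 = 514/0.815 = 631 < K1 = 757.
Since both are reversed, neither can invade when rare; the interior point is a saddle.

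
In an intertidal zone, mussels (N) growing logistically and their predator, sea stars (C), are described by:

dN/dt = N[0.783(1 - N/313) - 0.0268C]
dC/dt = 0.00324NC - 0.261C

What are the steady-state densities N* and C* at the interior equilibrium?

From dC/dt = 0 with C > 0: 0.00324N* = 0.261, so N* = 80.6.
Substitute into dN/dt = 0: 0.783(1 - 80.6/313) = 0.0268C*.
The bracket is 0.743, giving C* = 0.581/0.0268 = 21.7.

N* ≈ 80.6, C* ≈ 21.7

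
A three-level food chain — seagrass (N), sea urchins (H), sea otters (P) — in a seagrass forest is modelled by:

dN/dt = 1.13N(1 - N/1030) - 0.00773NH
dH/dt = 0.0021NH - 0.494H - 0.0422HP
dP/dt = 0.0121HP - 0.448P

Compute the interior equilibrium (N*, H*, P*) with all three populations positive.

N* ≈ 769, H* ≈ 37, P* ≈ 26.6

From dP/dt = 0: 0.0121H* = 0.448, so H* = 37.
From dN/dt = 0: 1.13(1 - N*/1030) = 0.00773·37, giving N* = 1030·(1 - 0.253) = 769.
From dH/dt = 0: 0.0021·769 - 0.494 = 0.0422P*, so P* = 1.12/0.0422 = 26.6.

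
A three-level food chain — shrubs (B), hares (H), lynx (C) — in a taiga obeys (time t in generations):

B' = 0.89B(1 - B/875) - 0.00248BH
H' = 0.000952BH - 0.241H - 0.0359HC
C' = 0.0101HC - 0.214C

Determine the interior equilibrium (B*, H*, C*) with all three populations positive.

From dC/dt = 0: 0.0101H* = 0.214, so H* = 21.2.
From dB/dt = 0: 0.89(1 - B*/875) = 0.00248·21.2, giving B* = 875·(1 - 0.059) = 823.
From dH/dt = 0: 0.000952·823 - 0.241 = 0.0359C*, so C* = 0.543/0.0359 = 15.1.

B* ≈ 823, H* ≈ 21.2, C* ≈ 15.1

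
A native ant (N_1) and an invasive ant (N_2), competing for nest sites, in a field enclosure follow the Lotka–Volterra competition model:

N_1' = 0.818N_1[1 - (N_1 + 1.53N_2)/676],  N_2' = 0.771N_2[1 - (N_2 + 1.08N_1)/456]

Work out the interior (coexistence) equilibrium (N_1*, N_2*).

Setting both brackets to zero gives the nullclines N_1 + 1.53N_2 = 676 and 1.08N_1 + N_2 = 456.
Substituting N_2 = 456 - 1.08N_1 into the first: N_1(1 - 1.53·1.08) = 676 - 1.53·456.
So N_1* = -21.7/-0.652 = 33.2, and then N_2* = 456 - 1.08·33.2 = 420.

N_1* ≈ 33.2, N_2* ≈ 420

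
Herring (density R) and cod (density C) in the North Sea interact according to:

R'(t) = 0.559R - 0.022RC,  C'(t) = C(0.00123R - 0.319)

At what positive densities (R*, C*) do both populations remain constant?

Set dC/dt = 0 with C > 0: 0.00123R - 0.319 = 0, so R* = 0.319/0.00123 = 259.
Set dR/dt = 0 with R > 0: 0.559 - 0.022C = 0, so C* = 0.559/0.022 = 25.4.

R* ≈ 259, C* ≈ 25.4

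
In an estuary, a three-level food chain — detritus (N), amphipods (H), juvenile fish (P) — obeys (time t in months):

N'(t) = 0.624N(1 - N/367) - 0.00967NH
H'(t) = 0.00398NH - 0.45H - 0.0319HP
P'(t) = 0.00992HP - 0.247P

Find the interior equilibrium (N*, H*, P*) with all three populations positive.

N* ≈ 225, H* ≈ 24.9, P* ≈ 14

From dP/dt = 0: 0.00992H* = 0.247, so H* = 24.9.
From dN/dt = 0: 0.624(1 - N*/367) = 0.00967·24.9, giving N* = 367·(1 - 0.386) = 225.
From dH/dt = 0: 0.00398·225 - 0.45 = 0.0319P*, so P* = 0.447/0.0319 = 14.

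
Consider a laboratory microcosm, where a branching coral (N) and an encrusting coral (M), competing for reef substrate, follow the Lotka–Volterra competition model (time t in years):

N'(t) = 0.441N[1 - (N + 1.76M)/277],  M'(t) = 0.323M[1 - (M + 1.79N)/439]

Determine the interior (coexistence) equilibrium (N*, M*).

N* ≈ 230, M* ≈ 26.4

Setting both brackets to zero gives the nullclines N + 1.76M = 277 and 1.79N + M = 439.
Substituting M = 439 - 1.79N into the first: N(1 - 1.76·1.79) = 277 - 1.76·439.
So N* = -496/-2.15 = 230, and then M* = 439 - 1.79·230 = 26.4.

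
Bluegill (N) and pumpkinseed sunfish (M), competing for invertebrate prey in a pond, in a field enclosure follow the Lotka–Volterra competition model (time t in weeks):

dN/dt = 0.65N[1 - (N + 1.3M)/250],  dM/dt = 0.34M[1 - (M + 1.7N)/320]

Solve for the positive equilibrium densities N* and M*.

Setting both brackets to zero gives the nullclines N + 1.3M = 250 and 1.7N + M = 320.
Substituting M = 320 - 1.7N into the first: N(1 - 1.3·1.7) = 250 - 1.3·320.
So N* = -166/-1.21 = 137, and then M* = 320 - 1.7·137 = 86.8.

N* ≈ 137, M* ≈ 86.8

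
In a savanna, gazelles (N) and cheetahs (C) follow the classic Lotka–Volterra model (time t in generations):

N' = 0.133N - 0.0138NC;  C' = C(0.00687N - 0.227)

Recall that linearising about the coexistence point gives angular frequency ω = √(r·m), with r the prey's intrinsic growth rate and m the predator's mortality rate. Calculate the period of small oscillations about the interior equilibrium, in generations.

Here r = 0.133 and m = 0.227, so r·m = 0.0302.
ω = √0.0302 = 0.174 per generation, hence T = 2π/ω ≈ 36.2 generations.

T ≈ 36.2 generations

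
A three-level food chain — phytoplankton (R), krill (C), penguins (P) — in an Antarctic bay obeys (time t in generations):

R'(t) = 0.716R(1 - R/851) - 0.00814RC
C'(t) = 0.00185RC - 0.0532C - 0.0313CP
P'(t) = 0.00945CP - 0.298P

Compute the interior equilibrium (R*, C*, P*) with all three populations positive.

R* ≈ 546, C* ≈ 31.5, P* ≈ 30.6

From dP/dt = 0: 0.00945C* = 0.298, so C* = 31.5.
From dR/dt = 0: 0.716(1 - R*/851) = 0.00814·31.5, giving R* = 851·(1 - 0.359) = 546.
From dC/dt = 0: 0.00185·546 - 0.0532 = 0.0313P*, so P* = 0.957/0.0313 = 30.6.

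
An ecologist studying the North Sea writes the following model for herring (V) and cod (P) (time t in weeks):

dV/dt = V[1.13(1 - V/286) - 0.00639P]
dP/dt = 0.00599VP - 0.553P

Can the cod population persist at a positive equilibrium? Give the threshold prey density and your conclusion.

Threshold V = 92.3; K > 92.3, so yes, the predator persists.

The predator equation gives dP/dt > 0 only when V > 0.553/0.00599 = 92.3.
Without the predator, V → K = 286. Since 286 > 92.3, the predator can invade and persist.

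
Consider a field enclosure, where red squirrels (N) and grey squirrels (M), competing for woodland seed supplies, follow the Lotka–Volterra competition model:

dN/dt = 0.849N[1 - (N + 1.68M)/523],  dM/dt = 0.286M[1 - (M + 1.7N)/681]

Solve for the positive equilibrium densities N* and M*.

Setting both brackets to zero gives the nullclines N + 1.68M = 523 and 1.7N + M = 681.
Substituting M = 681 - 1.7N into the first: N(1 - 1.68·1.7) = 523 - 1.68·681.
So N* = -621/-1.86 = 335, and then M* = 681 - 1.7·335 = 112.

N* ≈ 335, M* ≈ 112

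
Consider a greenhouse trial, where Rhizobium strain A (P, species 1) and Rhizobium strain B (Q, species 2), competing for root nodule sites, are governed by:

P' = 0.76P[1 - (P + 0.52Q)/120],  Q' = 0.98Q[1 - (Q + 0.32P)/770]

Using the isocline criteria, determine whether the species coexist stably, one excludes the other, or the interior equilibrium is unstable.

species 2 excludes species 1

Compare the nullcline intercepts: K1/α12 = 120/0.52 = 231 < K2 = 770; K2/α21 = 770/0.32 = 2410 > K1 = 120.
Since the inequalities point opposite ways, species 2 can invade but species 1 cannot.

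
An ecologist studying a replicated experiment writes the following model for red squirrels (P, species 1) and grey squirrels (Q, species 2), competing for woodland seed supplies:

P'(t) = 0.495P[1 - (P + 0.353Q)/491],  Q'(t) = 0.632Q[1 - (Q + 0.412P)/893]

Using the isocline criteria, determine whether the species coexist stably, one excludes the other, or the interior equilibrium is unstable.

Compare the nullcline intercepts: K1/α12 = 491/0.353 = 1390 > K2 = 893; K2/α21 = 893/0.412 = 2170 > K1 = 491.
Since both inequalities hold, each species can invade when rare, so the interior equilibrium is stable.

stable coexistence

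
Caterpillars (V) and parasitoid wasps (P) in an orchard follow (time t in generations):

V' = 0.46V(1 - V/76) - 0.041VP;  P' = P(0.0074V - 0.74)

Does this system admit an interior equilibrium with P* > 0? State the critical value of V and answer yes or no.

Threshold V = 100; K < 100, so no, the predator goes extinct.

The predator equation gives dP/dt > 0 only when V > 0.74/0.0074 = 100.
Without the predator, V → K = 76. Since 76 < 100, the predator cannot invade.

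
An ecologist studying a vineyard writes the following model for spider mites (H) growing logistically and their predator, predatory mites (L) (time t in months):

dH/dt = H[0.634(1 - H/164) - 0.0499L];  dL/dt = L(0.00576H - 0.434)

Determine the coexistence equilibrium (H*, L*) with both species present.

From dL/dt = 0 with L > 0: 0.00576H* = 0.434, so H* = 75.3.
Substitute into dH/dt = 0: 0.634(1 - 75.3/164) = 0.0499L*.
The bracket is 0.541, giving L* = 0.343/0.0499 = 6.87.

H* ≈ 75.3, L* ≈ 6.87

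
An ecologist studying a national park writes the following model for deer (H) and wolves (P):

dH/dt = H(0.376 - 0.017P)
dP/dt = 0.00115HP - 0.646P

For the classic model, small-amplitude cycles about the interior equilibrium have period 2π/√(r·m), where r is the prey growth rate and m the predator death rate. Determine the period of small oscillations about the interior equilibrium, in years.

T ≈ 12.7 years

Here r = 0.376 and m = 0.646, so r·m = 0.243.
ω = √0.243 = 0.493 per year, hence T = 2π/ω ≈ 12.7 years.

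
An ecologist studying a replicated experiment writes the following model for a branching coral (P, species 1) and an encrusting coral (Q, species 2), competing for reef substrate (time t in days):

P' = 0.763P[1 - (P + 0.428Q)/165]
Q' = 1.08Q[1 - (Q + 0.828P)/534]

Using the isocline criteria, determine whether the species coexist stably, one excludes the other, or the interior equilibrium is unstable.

Compare the nullcline intercepts: K1/α12 = 165/0.428 = 386 < K2 = 534; K2/α21 = 534/0.828 = 645 > K1 = 165.
Since the inequalities point opposite ways, species 2 can invade but species 1 cannot.

species 2 excludes species 1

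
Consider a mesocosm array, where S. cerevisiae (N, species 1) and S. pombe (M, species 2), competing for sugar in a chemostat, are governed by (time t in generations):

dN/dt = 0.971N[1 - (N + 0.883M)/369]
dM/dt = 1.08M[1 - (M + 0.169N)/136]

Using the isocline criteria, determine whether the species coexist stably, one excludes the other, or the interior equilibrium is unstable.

stable coexistence

Compare the nullcline intercepts: K1/α12 = 369/0.883 = 418 > K2 = 136; K2/α21 = 136/0.169 = 805 > K1 = 369.
Since both inequalities hold, each species can invade when rare, so the interior equilibrium is stable.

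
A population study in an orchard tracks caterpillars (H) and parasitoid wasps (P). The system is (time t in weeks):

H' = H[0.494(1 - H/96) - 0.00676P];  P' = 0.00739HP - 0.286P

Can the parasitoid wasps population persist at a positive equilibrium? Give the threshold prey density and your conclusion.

Threshold H = 38.7; K > 38.7, so yes, the predator persists.

The predator equation gives dP/dt > 0 only when H > 0.286/0.00739 = 38.7.
Without the predator, H → K = 96. Since 96 > 38.7, the predator can invade and persist.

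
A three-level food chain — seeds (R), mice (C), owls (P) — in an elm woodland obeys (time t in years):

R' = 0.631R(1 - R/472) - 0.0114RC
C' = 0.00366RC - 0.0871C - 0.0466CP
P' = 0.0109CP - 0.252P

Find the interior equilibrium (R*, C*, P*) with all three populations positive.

From dP/dt = 0: 0.0109C* = 0.252, so C* = 23.1.
From dR/dt = 0: 0.631(1 - R*/472) = 0.0114·23.1, giving R* = 472·(1 - 0.418) = 275.
From dC/dt = 0: 0.00366·275 - 0.0871 = 0.0466P*, so P* = 0.919/0.0466 = 19.7.

R* ≈ 275, C* ≈ 23.1, P* ≈ 19.7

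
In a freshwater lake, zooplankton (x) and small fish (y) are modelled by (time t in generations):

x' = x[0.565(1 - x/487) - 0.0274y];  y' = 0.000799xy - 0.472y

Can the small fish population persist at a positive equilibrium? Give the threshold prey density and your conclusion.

The predator equation gives dy/dt > 0 only when x > 0.472/0.000799 = 591.
Without the predator, x → K = 487. Since 487 < 591, the predator cannot invade.

Threshold x = 591; K < 591, so no, the predator goes extinct.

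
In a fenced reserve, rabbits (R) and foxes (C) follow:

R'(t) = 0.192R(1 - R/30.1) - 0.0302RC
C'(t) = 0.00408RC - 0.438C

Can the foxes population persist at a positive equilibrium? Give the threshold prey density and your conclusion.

Threshold R = 107; K < 107, so no, the predator goes extinct.

The predator equation gives dC/dt > 0 only when R > 0.438/0.00408 = 107.
Without the predator, R → K = 30.1. Since 30.1 < 107, the predator cannot invade.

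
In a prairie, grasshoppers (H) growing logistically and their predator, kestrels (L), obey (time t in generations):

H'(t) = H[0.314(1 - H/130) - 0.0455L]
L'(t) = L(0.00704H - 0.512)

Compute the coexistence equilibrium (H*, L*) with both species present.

H* ≈ 72.7, L* ≈ 3.04

From dL/dt = 0 with L > 0: 0.00704H* = 0.512, so H* = 72.7.
Substitute into dH/dt = 0: 0.314(1 - 72.7/130) = 0.0455L*.
The bracket is 0.441, giving L* = 0.138/0.0455 = 3.04.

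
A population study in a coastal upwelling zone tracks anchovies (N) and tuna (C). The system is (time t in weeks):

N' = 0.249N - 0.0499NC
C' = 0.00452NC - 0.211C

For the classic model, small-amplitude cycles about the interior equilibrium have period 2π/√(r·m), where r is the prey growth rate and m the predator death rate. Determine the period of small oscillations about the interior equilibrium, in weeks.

T ≈ 27.4 weeks

Here r = 0.249 and m = 0.211, so r·m = 0.0525.
ω = √0.0525 = 0.229 per week, hence T = 2π/ω ≈ 27.4 weeks.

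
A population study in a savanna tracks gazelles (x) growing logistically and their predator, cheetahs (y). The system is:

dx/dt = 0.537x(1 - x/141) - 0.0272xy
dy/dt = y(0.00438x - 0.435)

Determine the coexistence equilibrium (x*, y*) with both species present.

From dy/dt = 0 with y > 0: 0.00438x* = 0.435, so x* = 99.3.
Substitute into dx/dt = 0: 0.537(1 - 99.3/141) = 0.0272y*.
The bracket is 0.296, giving y* = 0.159/0.0272 = 5.84.

x* ≈ 99.3, y* ≈ 5.84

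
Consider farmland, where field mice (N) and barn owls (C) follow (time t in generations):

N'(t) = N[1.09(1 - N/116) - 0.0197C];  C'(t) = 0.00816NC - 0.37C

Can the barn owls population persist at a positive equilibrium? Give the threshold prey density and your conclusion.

Threshold N = 45.3; K > 45.3, so yes, the predator persists.

The predator equation gives dC/dt > 0 only when N > 0.37/0.00816 = 45.3.
Without the predator, N → K = 116. Since 116 > 45.3, the predator can invade and persist.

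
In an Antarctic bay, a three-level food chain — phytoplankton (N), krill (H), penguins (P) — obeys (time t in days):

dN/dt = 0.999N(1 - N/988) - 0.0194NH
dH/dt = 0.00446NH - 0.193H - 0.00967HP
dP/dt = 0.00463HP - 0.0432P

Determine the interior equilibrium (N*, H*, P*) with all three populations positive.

N* ≈ 809, H* ≈ 9.33, P* ≈ 353

From dP/dt = 0: 0.00463H* = 0.0432, so H* = 9.33.
From dN/dt = 0: 0.999(1 - N*/988) = 0.0194·9.33, giving N* = 988·(1 - 0.181) = 809.
From dH/dt = 0: 0.00446·809 - 0.193 = 0.00967P*, so P* = 3.42/0.00967 = 353.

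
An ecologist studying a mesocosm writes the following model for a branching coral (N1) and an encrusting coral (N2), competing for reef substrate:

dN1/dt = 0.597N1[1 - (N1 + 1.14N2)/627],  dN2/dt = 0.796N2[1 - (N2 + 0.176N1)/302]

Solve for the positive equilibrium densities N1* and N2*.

Setting both brackets to zero gives the nullclines N1 + 1.14N2 = 627 and 0.176N1 + N2 = 302.
Substituting N2 = 302 - 0.176N1 into the first: N1(1 - 1.14·0.176) = 627 - 1.14·302.
So N1* = 283/0.799 = 354, and then N2* = 302 - 0.176·354 = 240.

N1* ≈ 354, N2* ≈ 240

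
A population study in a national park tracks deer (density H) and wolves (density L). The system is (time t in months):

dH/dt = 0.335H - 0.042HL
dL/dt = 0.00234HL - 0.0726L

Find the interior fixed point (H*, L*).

H* ≈ 31, L* ≈ 7.98

Set dL/dt = 0 with L > 0: 0.00234H - 0.0726 = 0, so H* = 0.0726/0.00234 = 31.
Set dH/dt = 0 with H > 0: 0.335 - 0.042L = 0, so L* = 0.335/0.042 = 7.98.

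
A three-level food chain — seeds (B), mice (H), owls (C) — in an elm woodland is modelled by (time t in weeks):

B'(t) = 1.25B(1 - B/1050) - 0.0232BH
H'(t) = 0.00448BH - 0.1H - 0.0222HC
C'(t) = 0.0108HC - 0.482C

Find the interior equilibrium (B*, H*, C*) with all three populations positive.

From dC/dt = 0: 0.0108H* = 0.482, so H* = 44.6.
From dB/dt = 0: 1.25(1 - B*/1050) = 0.0232·44.6, giving B* = 1050·(1 - 0.828) = 180.
From dH/dt = 0: 0.00448·180 - 0.1 = 0.0222C*, so C* = 0.708/0.0222 = 31.9.

B* ≈ 180, H* ≈ 44.6, C* ≈ 31.9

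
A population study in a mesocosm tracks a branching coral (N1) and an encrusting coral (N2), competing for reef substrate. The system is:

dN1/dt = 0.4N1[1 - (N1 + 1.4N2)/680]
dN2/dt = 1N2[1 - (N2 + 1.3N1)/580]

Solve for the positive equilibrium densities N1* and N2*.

N1* ≈ 161, N2* ≈ 371

Setting both brackets to zero gives the nullclines N1 + 1.4N2 = 680 and 1.3N1 + N2 = 580.
Substituting N2 = 580 - 1.3N1 into the first: N1(1 - 1.4·1.3) = 680 - 1.4·580.
So N1* = -132/-0.82 = 161, and then N2* = 580 - 1.3·161 = 371.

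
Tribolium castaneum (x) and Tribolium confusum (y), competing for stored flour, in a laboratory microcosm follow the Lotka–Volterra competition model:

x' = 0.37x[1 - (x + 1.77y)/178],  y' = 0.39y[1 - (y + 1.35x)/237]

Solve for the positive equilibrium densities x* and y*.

x* ≈ 174, y* ≈ 2.37

Setting both brackets to zero gives the nullclines x + 1.77y = 178 and 1.35x + y = 237.
Substituting y = 237 - 1.35x into the first: x(1 - 1.77·1.35) = 178 - 1.77·237.
So x* = -241/-1.39 = 174, and then y* = 237 - 1.35·174 = 2.37.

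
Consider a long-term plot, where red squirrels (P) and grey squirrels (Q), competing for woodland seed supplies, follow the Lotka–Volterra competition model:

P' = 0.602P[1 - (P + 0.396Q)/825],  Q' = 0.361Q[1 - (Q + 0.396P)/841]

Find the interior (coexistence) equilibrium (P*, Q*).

Setting both brackets to zero gives the nullclines P + 0.396Q = 825 and 0.396P + Q = 841.
Substituting Q = 841 - 0.396P into the first: P(1 - 0.396·0.396) = 825 - 0.396·841.
So P* = 492/0.843 = 583, and then Q* = 841 - 0.396·583 = 610.

P* ≈ 583, Q* ≈ 610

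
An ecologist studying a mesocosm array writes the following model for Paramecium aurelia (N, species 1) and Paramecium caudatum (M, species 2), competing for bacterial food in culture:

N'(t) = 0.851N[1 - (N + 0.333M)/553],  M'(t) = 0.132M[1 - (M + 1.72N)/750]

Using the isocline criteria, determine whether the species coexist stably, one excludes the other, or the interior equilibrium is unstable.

Compare the nullcline intercepts: K1/α12 = 553/0.333 = 1660 > K2 = 750; K2/α21 = 750/1.72 = 436 < K1 = 553.
Since the inequalities point opposite ways, species 1 can invade but species 2 cannot.

species 1 excludes species 2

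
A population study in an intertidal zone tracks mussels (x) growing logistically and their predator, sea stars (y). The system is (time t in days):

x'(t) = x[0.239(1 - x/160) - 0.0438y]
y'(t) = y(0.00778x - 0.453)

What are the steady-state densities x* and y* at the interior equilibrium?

From dy/dt = 0 with y > 0: 0.00778x* = 0.453, so x* = 58.2.
Substitute into dx/dt = 0: 0.239(1 - 58.2/160) = 0.0438y*.
The bracket is 0.636, giving y* = 0.152/0.0438 = 3.47.

x* ≈ 58.2, y* ≈ 3.47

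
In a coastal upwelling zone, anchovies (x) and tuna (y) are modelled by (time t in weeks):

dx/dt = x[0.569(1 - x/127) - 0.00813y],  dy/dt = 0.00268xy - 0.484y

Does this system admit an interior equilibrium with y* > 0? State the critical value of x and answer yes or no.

The predator equation gives dy/dt > 0 only when x > 0.484/0.00268 = 181.
Without the predator, x → K = 127. Since 127 < 181, the predator cannot invade.

Threshold x = 181; K < 181, so no, the predator goes extinct.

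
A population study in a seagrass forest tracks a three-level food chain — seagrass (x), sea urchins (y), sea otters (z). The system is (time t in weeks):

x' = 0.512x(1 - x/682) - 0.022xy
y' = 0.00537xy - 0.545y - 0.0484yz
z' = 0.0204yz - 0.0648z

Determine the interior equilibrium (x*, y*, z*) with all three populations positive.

x* ≈ 589, y* ≈ 3.18, z* ≈ 54.1

From dz/dt = 0: 0.0204y* = 0.0648, so y* = 3.18.
From dx/dt = 0: 0.512(1 - x*/682) = 0.022·3.18, giving x* = 682·(1 - 0.136) = 589.
From dy/dt = 0: 0.00537·589 - 0.545 = 0.0484z*, so z* = 2.62/0.0484 = 54.1.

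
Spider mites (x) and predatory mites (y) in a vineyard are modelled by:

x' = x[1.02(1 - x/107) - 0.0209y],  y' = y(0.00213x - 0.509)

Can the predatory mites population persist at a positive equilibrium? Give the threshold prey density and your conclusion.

The predator equation gives dy/dt > 0 only when x > 0.509/0.00213 = 239.
Without the predator, x → K = 107. Since 107 < 239, the predator cannot invade.

Threshold x = 239; K < 239, so no, the predator goes extinct.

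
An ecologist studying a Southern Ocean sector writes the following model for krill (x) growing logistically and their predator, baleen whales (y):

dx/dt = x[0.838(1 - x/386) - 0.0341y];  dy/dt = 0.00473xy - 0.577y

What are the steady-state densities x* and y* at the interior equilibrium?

x* ≈ 122, y* ≈ 16.8

From dy/dt = 0 with y > 0: 0.00473x* = 0.577, so x* = 122.
Substitute into dx/dt = 0: 0.838(1 - 122/386) = 0.0341y*.
The bracket is 0.684, giving y* = 0.573/0.0341 = 16.8.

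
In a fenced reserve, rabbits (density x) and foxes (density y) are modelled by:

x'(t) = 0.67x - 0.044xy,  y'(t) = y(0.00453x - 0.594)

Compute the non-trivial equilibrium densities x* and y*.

Set dy/dt = 0 with y > 0: 0.00453x - 0.594 = 0, so x* = 0.594/0.00453 = 131.
Set dx/dt = 0 with x > 0: 0.67 - 0.044y = 0, so y* = 0.67/0.044 = 15.2.

x* ≈ 131, y* ≈ 15.2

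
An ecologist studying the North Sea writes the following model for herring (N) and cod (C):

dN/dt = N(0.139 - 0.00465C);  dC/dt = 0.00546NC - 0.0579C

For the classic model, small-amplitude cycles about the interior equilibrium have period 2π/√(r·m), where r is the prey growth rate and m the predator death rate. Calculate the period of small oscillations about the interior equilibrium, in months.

T ≈ 70 months

Here r = 0.139 and m = 0.0579, so r·m = 0.00805.
ω = √0.00805 = 0.0897 per month, hence T = 2π/ω ≈ 70 months.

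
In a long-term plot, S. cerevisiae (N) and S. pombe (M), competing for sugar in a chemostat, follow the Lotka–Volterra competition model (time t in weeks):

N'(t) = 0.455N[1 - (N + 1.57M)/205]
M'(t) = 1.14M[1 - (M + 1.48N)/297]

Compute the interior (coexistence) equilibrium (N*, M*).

Setting both brackets to zero gives the nullclines N + 1.57M = 205 and 1.48N + M = 297.
Substituting M = 297 - 1.48N into the first: N(1 - 1.57·1.48) = 205 - 1.57·297.
So N* = -261/-1.32 = 197, and then M* = 297 - 1.48·197 = 4.84.

N* ≈ 197, M* ≈ 4.84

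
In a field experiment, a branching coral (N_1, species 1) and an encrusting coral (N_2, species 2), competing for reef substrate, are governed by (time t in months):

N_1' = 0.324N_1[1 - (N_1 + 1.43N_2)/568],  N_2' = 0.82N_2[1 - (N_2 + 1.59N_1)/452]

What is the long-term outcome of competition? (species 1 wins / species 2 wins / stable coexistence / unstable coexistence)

Compare the nullcline intercepts: K1/α12 = 568/1.43 = 397 < K2 = 452; K2/α21 = 452/1.59 = 284 < K1 = 568.
Since both are reversed, neither can invade when rare; the interior point is a saddle.

unstable coexistence (outcome depends on initial conditions)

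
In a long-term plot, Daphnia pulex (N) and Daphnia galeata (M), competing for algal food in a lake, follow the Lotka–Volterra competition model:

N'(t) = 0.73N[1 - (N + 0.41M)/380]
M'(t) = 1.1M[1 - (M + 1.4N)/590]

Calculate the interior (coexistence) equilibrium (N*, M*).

Setting both brackets to zero gives the nullclines N + 0.41M = 380 and 1.4N + M = 590.
Substituting M = 590 - 1.4N into the first: N(1 - 0.41·1.4) = 380 - 0.41·590.
So N* = 138/0.426 = 324, and then M* = 590 - 1.4·324 = 136.

N* ≈ 324, M* ≈ 136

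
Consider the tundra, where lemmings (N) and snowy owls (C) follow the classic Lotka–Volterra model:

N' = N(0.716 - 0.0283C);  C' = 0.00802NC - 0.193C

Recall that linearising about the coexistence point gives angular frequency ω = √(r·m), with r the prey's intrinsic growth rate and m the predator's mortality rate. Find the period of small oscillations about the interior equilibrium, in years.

Here r = 0.716 and m = 0.193, so r·m = 0.138.
ω = √0.138 = 0.372 per year, hence T = 2π/ω ≈ 16.9 years.

T ≈ 16.9 years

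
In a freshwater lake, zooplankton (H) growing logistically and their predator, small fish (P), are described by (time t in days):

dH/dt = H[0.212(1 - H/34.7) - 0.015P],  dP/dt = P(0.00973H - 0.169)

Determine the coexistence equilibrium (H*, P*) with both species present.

From dP/dt = 0 with P > 0: 0.00973H* = 0.169, so H* = 17.4.
Substitute into dH/dt = 0: 0.212(1 - 17.4/34.7) = 0.015P*.
The bracket is 0.499, giving P* = 0.106/0.015 = 7.06.

H* ≈ 17.4, P* ≈ 7.06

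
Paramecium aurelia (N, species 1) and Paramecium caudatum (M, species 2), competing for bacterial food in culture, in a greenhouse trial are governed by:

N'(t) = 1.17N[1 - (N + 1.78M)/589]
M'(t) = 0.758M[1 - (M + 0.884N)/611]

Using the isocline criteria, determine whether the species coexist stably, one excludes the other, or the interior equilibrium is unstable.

species 2 excludes species 1

Compare the nullcline intercepts: K1/α12 = 589/1.78 = 331 < K2 = 611; K2/α21 = 611/0.884 = 691 > K1 = 589.
Since the inequalities point opposite ways, species 2 can invade but species 1 cannot.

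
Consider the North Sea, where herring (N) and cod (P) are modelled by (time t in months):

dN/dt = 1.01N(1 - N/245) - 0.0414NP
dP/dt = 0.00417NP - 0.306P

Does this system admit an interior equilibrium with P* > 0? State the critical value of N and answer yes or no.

Threshold N = 73.4; K > 73.4, so yes, the predator persists.

The predator equation gives dP/dt > 0 only when N > 0.306/0.00417 = 73.4.
Without the predator, N → K = 245. Since 245 > 73.4, the predator can invade and persist.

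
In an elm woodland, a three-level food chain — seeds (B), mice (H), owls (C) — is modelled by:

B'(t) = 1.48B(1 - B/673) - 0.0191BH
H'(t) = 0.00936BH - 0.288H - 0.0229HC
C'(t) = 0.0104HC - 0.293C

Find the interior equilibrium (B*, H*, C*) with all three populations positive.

From dC/dt = 0: 0.0104H* = 0.293, so H* = 28.2.
From dB/dt = 0: 1.48(1 - B*/673) = 0.0191·28.2, giving B* = 673·(1 - 0.364) = 428.
From dH/dt = 0: 0.00936·428 - 0.288 = 0.0229C*, so C* = 3.72/0.0229 = 162.

B* ≈ 428, H* ≈ 28.2, C* ≈ 162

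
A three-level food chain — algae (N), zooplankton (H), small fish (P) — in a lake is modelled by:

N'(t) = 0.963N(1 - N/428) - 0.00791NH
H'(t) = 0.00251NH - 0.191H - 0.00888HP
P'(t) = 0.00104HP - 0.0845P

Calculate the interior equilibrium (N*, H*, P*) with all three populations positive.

N* ≈ 142, H* ≈ 81.3, P* ≈ 18.7

From dP/dt = 0: 0.00104H* = 0.0845, so H* = 81.3.
From dN/dt = 0: 0.963(1 - N*/428) = 0.00791·81.3, giving N* = 428·(1 - 0.667) = 142.
From dH/dt = 0: 0.00251·142 - 0.191 = 0.00888P*, so P* = 0.166/0.00888 = 18.7.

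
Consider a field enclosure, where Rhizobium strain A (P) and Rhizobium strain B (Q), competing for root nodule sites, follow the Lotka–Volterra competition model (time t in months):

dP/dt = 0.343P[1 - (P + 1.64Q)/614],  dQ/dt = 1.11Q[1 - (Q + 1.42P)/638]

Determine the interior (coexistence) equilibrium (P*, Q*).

Setting both brackets to zero gives the nullclines P + 1.64Q = 614 and 1.42P + Q = 638.
Substituting Q = 638 - 1.42P into the first: P(1 - 1.64·1.42) = 614 - 1.64·638.
So P* = -432/-1.33 = 325, and then Q* = 638 - 1.42·325 = 176.

P* ≈ 325, Q* ≈ 176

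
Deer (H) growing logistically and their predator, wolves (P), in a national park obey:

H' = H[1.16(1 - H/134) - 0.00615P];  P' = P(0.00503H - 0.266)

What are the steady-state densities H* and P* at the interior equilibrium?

H* ≈ 52.9, P* ≈ 114

From dP/dt = 0 with P > 0: 0.00503H* = 0.266, so H* = 52.9.
Substitute into dH/dt = 0: 1.16(1 - 52.9/134) = 0.00615P*.
The bracket is 0.605, giving P* = 0.702/0.00615 = 114.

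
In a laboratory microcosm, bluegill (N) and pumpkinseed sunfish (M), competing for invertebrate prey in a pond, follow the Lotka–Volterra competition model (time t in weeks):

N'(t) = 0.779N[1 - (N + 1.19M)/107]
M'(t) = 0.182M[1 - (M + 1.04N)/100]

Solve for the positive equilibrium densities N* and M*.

Setting both brackets to zero gives the nullclines N + 1.19M = 107 and 1.04N + M = 100.
Substituting M = 100 - 1.04N into the first: N(1 - 1.19·1.04) = 107 - 1.19·100.
So N* = -12/-0.238 = 50.5, and then M* = 100 - 1.04·50.5 = 47.5.

N* ≈ 50.5, M* ≈ 47.5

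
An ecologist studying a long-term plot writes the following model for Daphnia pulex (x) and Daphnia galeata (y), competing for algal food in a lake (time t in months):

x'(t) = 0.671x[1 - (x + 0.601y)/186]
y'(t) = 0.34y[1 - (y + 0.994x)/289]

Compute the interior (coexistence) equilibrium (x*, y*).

Setting both brackets to zero gives the nullclines x + 0.601y = 186 and 0.994x + y = 289.
Substituting y = 289 - 0.994x into the first: x(1 - 0.601·0.994) = 186 - 0.601·289.
So x* = 12.3/0.403 = 30.6, and then y* = 289 - 0.994·30.6 = 259.

x* ≈ 30.6, y* ≈ 259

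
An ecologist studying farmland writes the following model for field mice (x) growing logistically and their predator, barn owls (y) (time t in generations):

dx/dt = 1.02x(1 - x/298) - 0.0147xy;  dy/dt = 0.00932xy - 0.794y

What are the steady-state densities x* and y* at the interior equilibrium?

From dy/dt = 0 with y > 0: 0.00932x* = 0.794, so x* = 85.2.
Substitute into dx/dt = 0: 1.02(1 - 85.2/298) = 0.0147y*.
The bracket is 0.714, giving y* = 0.728/0.0147 = 49.6.

x* ≈ 85.2, y* ≈ 49.6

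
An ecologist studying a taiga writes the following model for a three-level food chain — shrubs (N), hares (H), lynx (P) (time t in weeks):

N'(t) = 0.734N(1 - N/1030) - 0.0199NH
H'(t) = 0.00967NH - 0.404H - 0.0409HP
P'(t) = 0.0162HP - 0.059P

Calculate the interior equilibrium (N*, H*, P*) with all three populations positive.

N* ≈ 928, H* ≈ 3.64, P* ≈ 210

From dP/dt = 0: 0.0162H* = 0.059, so H* = 3.64.
From dN/dt = 0: 0.734(1 - N*/1030) = 0.0199·3.64, giving N* = 1030·(1 - 0.0987) = 928.
From dH/dt = 0: 0.00967·928 - 0.404 = 0.0409P*, so P* = 8.57/0.0409 = 210.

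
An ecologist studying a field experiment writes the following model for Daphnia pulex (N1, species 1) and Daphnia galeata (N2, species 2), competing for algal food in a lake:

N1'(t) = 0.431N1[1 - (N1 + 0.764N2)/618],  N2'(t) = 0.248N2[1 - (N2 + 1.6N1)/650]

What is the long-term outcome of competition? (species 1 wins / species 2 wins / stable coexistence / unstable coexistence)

species 1 excludes species 2

Compare the nullcline intercepts: K1/α12 = 618/0.764 = 809 > K2 = 650; K2/α21 = 650/1.6 = 406 < K1 = 618.
Since the inequalities point opposite ways, species 1 can invade but species 2 cannot.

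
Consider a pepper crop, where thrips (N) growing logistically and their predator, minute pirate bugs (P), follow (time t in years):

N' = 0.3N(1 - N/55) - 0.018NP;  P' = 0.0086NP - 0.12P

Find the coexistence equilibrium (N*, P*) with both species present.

N* ≈ 14, P* ≈ 12.4

From dP/dt = 0 with P > 0: 0.0086N* = 0.12, so N* = 14.
Substitute into dN/dt = 0: 0.3(1 - 14/55) = 0.018P*.
The bracket is 0.746, giving P* = 0.224/0.018 = 12.4.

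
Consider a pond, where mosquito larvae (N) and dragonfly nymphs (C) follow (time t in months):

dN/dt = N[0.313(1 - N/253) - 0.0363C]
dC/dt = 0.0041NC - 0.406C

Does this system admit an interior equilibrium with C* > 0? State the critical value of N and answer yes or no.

Threshold N = 99; K > 99, so yes, the predator persists.

The predator equation gives dC/dt > 0 only when N > 0.406/0.0041 = 99.
Without the predator, N → K = 253. Since 253 > 99, the predator can invade and persist.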